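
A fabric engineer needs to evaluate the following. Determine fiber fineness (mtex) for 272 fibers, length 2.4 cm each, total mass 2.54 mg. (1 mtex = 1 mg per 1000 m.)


Formula: fineness (mtex) = mass (mg) / total length (km) = (mass_mg / total_length_m) * 1000
Step 1: Convert fiber length: 2.4 cm = 0.024 m
Step 2: Total fiber length = 272 * 0.024 = 6.528 m
Step 3: Linear density = 2.54 mg / 6.528 m = 0.3891 mg/m
Step 4: fineness = 0.3891 * 1000 = 389.1 mtex

389.1 mtex


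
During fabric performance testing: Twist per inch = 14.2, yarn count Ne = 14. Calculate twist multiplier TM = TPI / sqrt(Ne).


Formula: TM = TPI / sqrt(Ne)
Step 1: sqrt(Ne) = sqrt(14) = 3.7417
Step 2: TM = 14.2 / 3.7417 = 3.80

3.80 TM


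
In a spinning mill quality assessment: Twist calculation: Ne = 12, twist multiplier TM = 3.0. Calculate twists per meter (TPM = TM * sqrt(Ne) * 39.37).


Formula: TPM = TM * sqrt(Ne) * 39.37
Step 1: sqrt(Ne) = sqrt(12) = 3.4641
Step 2: TM * sqrt(Ne) = 3.0 * 3.4641 = 10.3923
Step 3: TPM = 10.3923 * 39.37 = 409 twists/m

409 twists/m


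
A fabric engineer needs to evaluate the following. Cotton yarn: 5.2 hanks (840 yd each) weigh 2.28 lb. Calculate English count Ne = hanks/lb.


Formula: Ne = hanks / mass_lb
Substituting: Ne = 5.2 / 2.28
Ne = 2.3

2.3 Ne


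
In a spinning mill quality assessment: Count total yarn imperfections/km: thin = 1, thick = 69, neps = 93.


Formula: Total = thin places + thick places + neps
Total = 1 + 69 + 93
Total = 163 imperfections/km

163 imperfections/km


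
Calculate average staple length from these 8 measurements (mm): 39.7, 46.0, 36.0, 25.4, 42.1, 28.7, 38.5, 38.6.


Formula: Mean = sum of lengths / count
Sum = 39.7 + 46.0 + 36.0 + 25.4 + 42.1 + 28.7 + 38.5 + 38.6
Sum = 295.0 mm
Mean = 295.0 / 8 = 36.88 mm

36.88 mm


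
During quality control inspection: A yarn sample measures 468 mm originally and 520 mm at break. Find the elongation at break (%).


Formula: Elongation (%) = ((L_break - L0) / L0) * 100
Step 1: Extension = 520 - 468 = 52 mm
Step 2: Elongation = (52 / 468) * 100
Step 3: Elongation = 0.111111 * 100 = 11.1111% ≈ 11.1%

11.1%


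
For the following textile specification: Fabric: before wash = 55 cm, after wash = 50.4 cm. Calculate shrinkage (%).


Formula: Shrinkage% = ((L_before - L_after) / L_before) * 100
Step 1: Shrinkage = 55 - 50.4 = 4.6 cm
Step 2: Shrinkage% = (4.6 / 55) * 100
Step 3: Shrinkage% = 0.083636 * 100 = 8.3636% ≈ 8.4%

8.4%


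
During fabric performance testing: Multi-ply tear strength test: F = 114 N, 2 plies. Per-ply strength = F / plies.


Formula: Per-ply strength = Total force / Number of plies
Per-ply = 114 N / 2
Per-ply = 57 N

57 N


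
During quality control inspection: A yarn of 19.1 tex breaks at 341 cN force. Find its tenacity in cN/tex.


Formula: Tenacity = Breaking force / Linear density
Tenacity = 341 cN / 19.1 tex
Tenacity = 17.85 cN/tex

17.85 cN/tex


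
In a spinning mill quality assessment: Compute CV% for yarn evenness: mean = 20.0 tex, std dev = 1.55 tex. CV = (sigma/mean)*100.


Formula: CV% = (standard deviation / mean) * 100
Step 1: Ratio = 1.55 / 20.0 = 0.0775
Step 2: CV% = 0.0775 * 100 = 7.75% ≈ 7.8%

7.8%


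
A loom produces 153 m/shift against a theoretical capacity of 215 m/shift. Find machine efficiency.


Formula: Efficiency% = (Actual output / Theoretical output) * 100
Efficiency% = (153 / 215) * 100
Efficiency% = 0.711628 * 100 = 71.1628% ≈ 71.2%

71.2%


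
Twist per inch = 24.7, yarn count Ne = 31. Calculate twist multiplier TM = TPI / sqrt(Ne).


Formula: TM = TPI / sqrt(Ne)
Step 1: sqrt(Ne) = sqrt(31) = 5.5678
Step 2: TM = 24.7 / 5.5678 = 4.44

4.44 TM


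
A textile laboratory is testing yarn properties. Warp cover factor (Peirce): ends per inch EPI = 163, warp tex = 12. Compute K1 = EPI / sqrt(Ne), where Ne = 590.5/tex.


Formula: K1 = EPI / sqrt(Ne), with Ne = 590.5 / tex_warp
Step 1: Ne = 590.5 / 12 = 49.208
Step 2: sqrt(Ne) = sqrt(49.208) = 7.0148
Step 3: K1 = 163 / 7.0148 = 23.2

23.2


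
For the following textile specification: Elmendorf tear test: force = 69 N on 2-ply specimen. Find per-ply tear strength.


Formula: Per-ply strength = Total force / Number of plies
Per-ply = 69 N / 2
Per-ply = 34.5 N

34.5 N


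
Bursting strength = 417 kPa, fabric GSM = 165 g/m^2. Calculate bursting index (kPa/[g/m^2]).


Formula: Bursting Index = Bursting Strength / Fabric GSM
BI = 417 kPa / 165 g/m^2
BI = 2.527 kPa/(g/m^2)

2.527 kPa/(g/m^2)


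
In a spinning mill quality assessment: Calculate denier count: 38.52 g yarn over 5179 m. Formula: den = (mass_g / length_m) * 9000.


Formula: den = (mass_g / length_m) * 9000
Substituting: den = (38.52 / 5179) * 9000
Intermediate: 38.52 / 5179 = 0.00743773 g/m
den = 0.00743773 * 9000 = 66.9 denier

66.9 denier


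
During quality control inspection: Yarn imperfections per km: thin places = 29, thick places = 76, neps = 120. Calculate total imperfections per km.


Formula: Total = thin places + thick places + neps
Total = 29 + 76 + 120
Total = 225 imperfections/km

225 imperfections/km


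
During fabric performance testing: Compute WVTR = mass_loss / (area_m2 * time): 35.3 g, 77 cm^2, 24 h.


Formula: WVTR = mass_loss / (area * time)
Step 1: Convert area: 77 cm^2 = 0.0077 m^2
Step 2: WVTR = 35.3 g / (0.0077 m^2 * 24 h)
Step 3: WVTR = 35.3 / 0.1848 = 191.0 g/m^2/h

191.0 g/m^2/h


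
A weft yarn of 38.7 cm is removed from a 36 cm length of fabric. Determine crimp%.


Formula: Crimp% = ((L_yarn - L_fabric) / L_fabric) * 100
Step 1: Extension = 38.7 - 36 = 2.7 cm
Step 2: Crimp% = (2.7 / 36) * 100
Step 3: Crimp% = 0.075 * 100 = 7.5%

7.5%


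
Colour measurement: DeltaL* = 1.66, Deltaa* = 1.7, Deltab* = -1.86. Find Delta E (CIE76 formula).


Formula: Delta E = sqrt(dL*^2 + da*^2 + db*^2)
Step 1: dL*^2 = 1.66^2 = 2.7556
Step 2: da*^2 = 1.7^2 = 2.89
Step 3: db*^2 = (-1.86)^2 = 3.4596
Step 4: Sum = 2.7556 + 2.89 + 3.4596 = 9.1052
Step 5: Delta E = sqrt(9.1052) = 3.02

3.02 Delta E


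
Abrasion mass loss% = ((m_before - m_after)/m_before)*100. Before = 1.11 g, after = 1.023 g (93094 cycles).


Formula: Mass loss% = ((m_before - m_after) / m_before) * 100
Step 1: Mass loss = 1.11 - 1.023 = 0.087 g
Step 2: Ratio = 0.087 / 1.11 = 0.0783784
Step 3: Mass loss% = 0.0783784 * 100 = 7.83784% ≈ 7.84%

7.84%


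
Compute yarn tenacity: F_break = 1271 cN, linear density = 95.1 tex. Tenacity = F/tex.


Formula: Tenacity = Breaking force / Linear density
Tenacity = 1271 cN / 95.1 tex
Tenacity = 13.36 cN/tex

13.36 cN/tex


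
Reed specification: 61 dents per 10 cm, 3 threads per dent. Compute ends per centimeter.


Formula: EPC = (dents per 10 cm * ends per dent) / 10
Step 1: Total ends per 10 cm = 61 * 3 = 183
Step 2: EPC = 183 / 10 = 18.3 ends/cm

18.3 ends/cm


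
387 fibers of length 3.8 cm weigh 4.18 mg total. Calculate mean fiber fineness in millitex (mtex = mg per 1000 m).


Formula: fineness (mtex) = mass (mg) / total length (km) = (mass_mg / total_length_m) * 1000
Step 1: Convert fiber length: 3.8 cm = 0.038 m
Step 2: Total fiber length = 387 * 0.038 = 14.706 m
Step 3: Linear density = 4.18 mg / 14.706 m = 0.2842 mg/m
Step 4: fineness = 0.2842 * 1000 = 284.2 mtex

284.2 mtex


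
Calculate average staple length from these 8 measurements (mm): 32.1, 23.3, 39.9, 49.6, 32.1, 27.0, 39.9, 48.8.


Formula: Mean = sum of lengths / count
Sum = 32.1 + 23.3 + 39.9 + 49.6 + 32.1 + 27.0 + 39.9 + 48.8
Sum = 292.7 mm
Mean = 292.7 / 8 = 36.59 mm

36.59 mm


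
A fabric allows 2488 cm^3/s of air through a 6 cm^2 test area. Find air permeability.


Formula: Air Permeability = Airflow / Test Area
AP = 2488 cm^3/s / 6 cm^2
AP = 414.7 cm^3/s/cm^2

414.7 cm^3/s/cm^2


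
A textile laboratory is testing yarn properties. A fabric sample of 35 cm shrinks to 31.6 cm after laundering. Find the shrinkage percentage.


Formula: Shrinkage% = ((L_before - L_after) / L_before) * 100
Step 1: Shrinkage = 35 - 31.6 = 3.4 cm
Step 2: Shrinkage% = (3.4 / 35) * 100
Step 3: Shrinkage% = 0.097143 * 100 = 9.7143% ≈ 9.7%

9.7%


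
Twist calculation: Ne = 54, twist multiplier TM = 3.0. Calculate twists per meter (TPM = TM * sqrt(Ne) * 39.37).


Formula: TPM = TM * sqrt(Ne) * 39.37
Step 1: sqrt(Ne) = sqrt(54) = 7.3485
Step 2: TM * sqrt(Ne) = 3.0 * 7.3485 = 22.0455
Step 3: TPM = 22.0455 * 39.37 = 868 twists/m

868 twists/m


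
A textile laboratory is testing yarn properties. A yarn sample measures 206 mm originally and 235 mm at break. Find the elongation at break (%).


Formula: Elongation (%) = ((L_break - L0) / L0) * 100
Step 1: Extension = 235 - 206 = 29 mm
Step 2: Elongation = (29 / 206) * 100
Step 3: Elongation = 0.140777 * 100 = 14.0777% ≈ 14.1%

14.1%


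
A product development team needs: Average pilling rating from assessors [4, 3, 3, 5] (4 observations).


Formula: Mean = sum / count
Sum = 4 + 3 + 3 + 5 = 15
Mean = 15 / 4 = 3.8

3.8


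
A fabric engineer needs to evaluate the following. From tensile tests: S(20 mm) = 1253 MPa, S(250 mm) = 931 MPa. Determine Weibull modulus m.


Formula: m = ln(L1/L2) / ln(S2/S1)
Step 1: ln(L1/L2) = ln(20/250) = -2.52573
Step 2: S2/S1 = 931/1253 = 0.74302
Step 3: ln(S2/S1) = ln(0.74302) = -0.29703
Step 4: m = -2.52573 / -0.29703 = 8.50

8.50 (Weibull m)


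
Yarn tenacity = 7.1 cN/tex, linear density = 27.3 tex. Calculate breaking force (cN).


Formula: Breaking force = Tenacity * Linear density
F = 7.1 cN/tex * 27.3 tex
F = 193.83 cN

193.83 cN


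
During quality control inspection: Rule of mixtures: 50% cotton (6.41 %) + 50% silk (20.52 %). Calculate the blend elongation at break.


Formula: Blend property = (fraction_A * property_A) + (fraction_B * property_B)
Step 1: Contribution A = 50/100 * 6.41 % = 3.205 %
Step 2: Contribution B = 50/100 * 20.52 % = 10.26 %
Step 3: Blend elongation at break = 3.205 + 10.26 = 13.465 %

13.465 %


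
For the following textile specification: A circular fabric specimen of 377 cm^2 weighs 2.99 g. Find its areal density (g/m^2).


Formula: GSM = mass_g / area_m2
Step 1: Convert area: 377 cm^2 = 377 / 10000 = 0.0377 m^2
Step 2: GSM = 2.99 g / 0.0377 m^2 = 79.3 g/m^2

79.3 g/m^2


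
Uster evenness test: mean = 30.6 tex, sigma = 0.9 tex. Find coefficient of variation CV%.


Formula: CV% = (standard deviation / mean) * 100
Step 1: Ratio = 0.9 / 30.6 = 0.029412
Step 2: CV% = 0.029412 * 100 = 2.9412% ≈ 2.9%

2.9%


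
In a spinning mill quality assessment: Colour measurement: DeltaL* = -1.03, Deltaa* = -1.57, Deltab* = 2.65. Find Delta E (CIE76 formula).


Formula: Delta E = sqrt(dL*^2 + da*^2 + db*^2)
Step 1: dL*^2 = (-1.03)^2 = 1.0609
Step 2: da*^2 = (-1.57)^2 = 2.4649
Step 3: db*^2 = 2.65^2 = 7.0225
Step 4: Sum = 1.0609 + 2.4649 + 7.0225 = 10.5483
Step 5: Delta E = sqrt(10.5483) = 3.25

3.25 Delta E


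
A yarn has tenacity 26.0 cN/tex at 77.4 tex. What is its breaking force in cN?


Formula: Breaking force = Tenacity * Linear density
F = 26.0 cN/tex * 77.4 tex
F = 2012.40 cN

2012.40 cN


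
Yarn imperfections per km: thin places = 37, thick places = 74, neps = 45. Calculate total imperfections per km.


Formula: Total = thin places + thick places + neps
Total = 37 + 74 + 45
Total = 156 imperfections/km

156 imperfections/km


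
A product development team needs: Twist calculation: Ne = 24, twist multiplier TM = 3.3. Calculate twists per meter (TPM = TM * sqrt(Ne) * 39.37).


Formula: TPM = TM * sqrt(Ne) * 39.37
Step 1: sqrt(Ne) = sqrt(24) = 4.899
Step 2: TM * sqrt(Ne) = 3.3 * 4.899 = 16.1667
Step 3: TPM = 16.1667 * 39.37 = 636 twists/m

636 twists/m


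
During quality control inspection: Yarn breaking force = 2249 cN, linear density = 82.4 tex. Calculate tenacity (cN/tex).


Formula: Tenacity = Breaking force / Linear density
Tenacity = 2249 cN / 82.4 tex
Tenacity = 27.29 cN/tex

27.29 cN/tex


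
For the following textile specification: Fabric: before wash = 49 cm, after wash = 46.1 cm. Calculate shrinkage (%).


Formula: Shrinkage% = ((L_before - L_after) / L_before) * 100
Step 1: Shrinkage = 49 - 46.1 = 2.9 cm
Step 2: Shrinkage% = (2.9 / 49) * 100
Step 3: Shrinkage% = 0.059184 * 100 = 5.9184% ≈ 5.9%

5.9%


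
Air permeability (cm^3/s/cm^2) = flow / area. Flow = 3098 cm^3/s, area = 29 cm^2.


Formula: Air Permeability = Airflow / Test Area
AP = 3098 cm^3/s / 29 cm^2
AP = 106.8 cm^3/s/cm^2

106.8 cm^3/s/cm^2


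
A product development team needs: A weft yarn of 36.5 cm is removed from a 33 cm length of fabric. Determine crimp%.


Formula: Crimp% = ((L_yarn - L_fabric) / L_fabric) * 100
Step 1: Extension = 36.5 - 33 = 3.5 cm
Step 2: Crimp% = (3.5 / 33) * 100
Step 3: Crimp% = 0.106061 * 100 = 10.6061% ≈ 10.6%

10.6%


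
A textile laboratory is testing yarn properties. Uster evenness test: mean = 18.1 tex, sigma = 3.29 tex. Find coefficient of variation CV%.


Formula: CV% = (standard deviation / mean) * 100
Step 1: Ratio = 3.29 / 18.1 = 0.181768
Step 2: CV% = 0.181768 * 100 = 18.1768% ≈ 18.2%

18.2%


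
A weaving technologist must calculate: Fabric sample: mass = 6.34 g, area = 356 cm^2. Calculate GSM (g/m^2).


Formula: GSM = mass_g / area_m2
Step 1: Convert area: 356 cm^2 = 356 / 10000 = 0.0356 m^2
Step 2: GSM = 6.34 g / 0.0356 m^2 = 178.1 g/m^2

178.1 g/m^2


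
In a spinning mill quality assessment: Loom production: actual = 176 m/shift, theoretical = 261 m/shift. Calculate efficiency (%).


Formula: Efficiency% = (Actual output / Theoretical output) * 100
Efficiency% = (176 / 261) * 100
Efficiency% = 0.67433 * 100 = 67.433% ≈ 67.4%

67.4%


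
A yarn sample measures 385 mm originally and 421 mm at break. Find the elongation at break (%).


Formula: Elongation (%) = ((L_break - L0) / L0) * 100
Step 1: Extension = 421 - 385 = 36 mm
Step 2: Elongation = (36 / 385) * 100
Step 3: Elongation = 0.093506 * 100 = 9.3506% ≈ 9.4%

9.4%


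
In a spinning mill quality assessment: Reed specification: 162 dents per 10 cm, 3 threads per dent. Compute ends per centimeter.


Formula: EPC = (dents per 10 cm * ends per dent) / 10
Step 1: Total ends per 10 cm = 162 * 3 = 486
Step 2: EPC = 486 / 10 = 48.6 ends/cm

48.6 ends/cm


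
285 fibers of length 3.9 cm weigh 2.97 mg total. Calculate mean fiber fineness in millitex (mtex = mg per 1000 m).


Formula: fineness (mtex) = mass (mg) / total length (km) = (mass_mg / total_length_m) * 1000
Step 1: Convert fiber length: 3.9 cm = 0.039 m
Step 2: Total fiber length = 285 * 0.039 = 11.115 m
Step 3: Linear density = 2.97 mg / 11.115 m = 0.2672 mg/m
Step 4: fineness = 0.2672 * 1000 = 267.2 mtex

267.2 mtex


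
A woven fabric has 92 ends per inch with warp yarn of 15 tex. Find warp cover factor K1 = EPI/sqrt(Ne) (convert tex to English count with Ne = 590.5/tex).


Formula: K1 = EPI / sqrt(Ne), with Ne = 590.5 / tex_warp
Step 1: Ne = 590.5 / 15 = 39.367
Step 2: sqrt(Ne) = sqrt(39.367) = 6.2743
Step 3: K1 = 92 / 6.2743 = 14.7

14.7


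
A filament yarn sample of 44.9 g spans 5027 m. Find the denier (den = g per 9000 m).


Formula: den = (mass_g / length_m) * 9000
Substituting: den = (44.9 / 5027) * 9000
Intermediate: 44.9 / 5027 = 0.00893177 g/m
den = 0.00893177 * 9000 = 80.4 denier

80.4 denier


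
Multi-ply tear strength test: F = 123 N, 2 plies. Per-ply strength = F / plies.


Formula: Per-ply strength = Total force / Number of plies
Per-ply = 123 N / 2
Per-ply = 61.5 N

61.5 N


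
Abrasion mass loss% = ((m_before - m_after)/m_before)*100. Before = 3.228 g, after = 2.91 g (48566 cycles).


Formula: Mass loss% = ((m_before - m_after) / m_before) * 100
Step 1: Mass loss = 3.228 - 2.91 = 0.318 g
Step 2: Ratio = 0.318 / 3.228 = 0.098513
Step 3: Mass loss% = 0.098513 * 100 = 9.8513% ≈ 9.85%

9.85%


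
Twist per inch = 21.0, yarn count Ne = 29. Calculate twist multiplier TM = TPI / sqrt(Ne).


Formula: TM = TPI / sqrt(Ne)
Step 1: sqrt(Ne) = sqrt(29) = 5.3852
Step 2: TM = 21.0 / 5.3852 = 3.90

3.90 TM


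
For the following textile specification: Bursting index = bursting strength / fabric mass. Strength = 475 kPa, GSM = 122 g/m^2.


Formula: Bursting Index = Bursting Strength / Fabric GSM
BI = 475 kPa / 122 g/m^2
BI = 3.893 kPa/(g/m^2)

3.893 kPa/(g/m^2)


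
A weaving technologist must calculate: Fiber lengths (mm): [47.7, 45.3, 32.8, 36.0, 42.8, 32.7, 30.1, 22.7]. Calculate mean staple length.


Formula: Mean = sum of lengths / count
Sum = 47.7 + 45.3 + 32.8 + 36.0 + 42.8 + 32.7 + 30.1 + 22.7
Sum = 290.1 mm
Mean = 290.1 / 8 = 36.26 mm

36.26 mm


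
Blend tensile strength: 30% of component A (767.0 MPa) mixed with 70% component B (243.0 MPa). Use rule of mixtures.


Formula: Blend property = (fraction_A * property_A) + (fraction_B * property_B)
Step 1: Contribution A = 30/100 * 767.0 MPa = 230.1 MPa
Step 2: Contribution B = 70/100 * 243.0 MPa = 170.1 MPa
Step 3: Blend tensile strength = 230.1 + 170.1 = 400.2 MPa

400.2 MPa


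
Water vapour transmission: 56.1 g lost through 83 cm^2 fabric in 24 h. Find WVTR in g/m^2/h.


Formula: WVTR = mass_loss / (area * time)
Step 1: Convert area: 83 cm^2 = 0.0083 m^2
Step 2: WVTR = 56.1 g / (0.0083 m^2 * 24 h)
Step 3: WVTR = 56.1 / 0.1992 = 281.6 g/m^2/h

281.6 g/m^2/h


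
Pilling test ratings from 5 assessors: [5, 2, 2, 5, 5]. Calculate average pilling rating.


Formula: Mean = sum / count
Sum = 5 + 2 + 2 + 5 + 5 = 19
Mean = 19 / 5 = 3.8

3.8


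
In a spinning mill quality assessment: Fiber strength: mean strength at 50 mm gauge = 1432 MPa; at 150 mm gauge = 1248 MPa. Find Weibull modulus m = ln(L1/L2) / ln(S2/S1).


Formula: m = ln(L1/L2) / ln(S2/S1)
Step 1: ln(L1/L2) = ln(50/150) = -1.09861
Step 2: S2/S1 = 1248/1432 = 0.87151
Step 3: ln(S2/S1) = ln(0.87151) = -0.13753
Step 4: m = -1.09861 / -0.13753 = 7.99

7.99 (Weibull m)


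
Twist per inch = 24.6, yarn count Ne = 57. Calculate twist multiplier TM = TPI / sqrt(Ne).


Formula: TM = TPI / sqrt(Ne)
Step 1: sqrt(Ne) = sqrt(57) = 7.5498
Step 2: TM = 24.6 / 7.5498 = 3.26

3.26 TM


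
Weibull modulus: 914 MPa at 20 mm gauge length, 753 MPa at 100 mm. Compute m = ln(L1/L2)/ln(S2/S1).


Formula: m = ln(L1/L2) / ln(S2/S1)
Step 1: ln(L1/L2) = ln(20/100) = -1.60944
Step 2: S2/S1 = 753/914 = 0.82385
Step 3: ln(S2/S1) = ln(0.82385) = -0.19377
Step 4: m = -1.60944 / -0.19377 = 8.31

8.31 (Weibull m)


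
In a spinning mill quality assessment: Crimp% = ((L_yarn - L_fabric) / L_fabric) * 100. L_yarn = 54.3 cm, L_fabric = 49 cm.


Formula: Crimp% = ((L_yarn - L_fabric) / L_fabric) * 100
Step 1: Extension = 54.3 - 49 = 5.3 cm
Step 2: Crimp% = (5.3 / 49) * 100
Step 3: Crimp% = 0.108163 * 100 = 10.8163% ≈ 10.8%

10.8%


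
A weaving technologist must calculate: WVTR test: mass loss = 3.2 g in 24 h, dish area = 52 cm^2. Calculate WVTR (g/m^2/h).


Formula: WVTR = mass_loss / (area * time)
Step 1: Convert area: 52 cm^2 = 0.0052 m^2
Step 2: WVTR = 3.2 g / (0.0052 m^2 * 24 h)
Step 3: WVTR = 3.2 / 0.1248 = 25.6 g/m^2/h

25.6 g/m^2/h


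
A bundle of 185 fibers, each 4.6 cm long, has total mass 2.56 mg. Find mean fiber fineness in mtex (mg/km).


Formula: fineness (mtex) = mass (mg) / total length (km) = (mass_mg / total_length_m) * 1000
Step 1: Convert fiber length: 4.6 cm = 0.046 m
Step 2: Total fiber length = 185 * 0.046 = 8.51 m
Step 3: Linear density = 2.56 mg / 8.51 m = 0.3008 mg/m
Step 4: fineness = 0.3008 * 1000 = 300.8 mtex

300.8 mtex


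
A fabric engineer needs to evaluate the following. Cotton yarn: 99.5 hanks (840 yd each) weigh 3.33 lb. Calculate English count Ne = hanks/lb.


Formula: Ne = hanks / mass_lb
Substituting: Ne = 99.5 / 3.33
Ne = 29.9

29.9 Ne


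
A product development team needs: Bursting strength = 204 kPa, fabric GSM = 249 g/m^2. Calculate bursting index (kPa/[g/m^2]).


Formula: Bursting Index = Bursting Strength / Fabric GSM
BI = 204 kPa / 249 g/m^2
BI = 0.819 kPa/(g/m^2)

0.819 kPa/(g/m^2)


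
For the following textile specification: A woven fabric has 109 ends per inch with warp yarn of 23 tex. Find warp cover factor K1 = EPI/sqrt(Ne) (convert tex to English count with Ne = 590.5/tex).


Formula: K1 = EPI / sqrt(Ne), with Ne = 590.5 / tex_warp
Step 1: Ne = 590.5 / 23 = 25.674
Step 2: sqrt(Ne) = sqrt(25.674) = 5.067
Step 3: K1 = 109 / 5.067 = 21.5

21.5


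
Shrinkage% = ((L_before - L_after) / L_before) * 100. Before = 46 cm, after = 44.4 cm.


Formula: Shrinkage% = ((L_before - L_after) / L_before) * 100
Step 1: Shrinkage = 46 - 44.4 = 1.6 cm
Step 2: Shrinkage% = (1.6 / 46) * 100
Step 3: Shrinkage% = 0.034783 * 100 = 3.4783% ≈ 3.5%

3.5%


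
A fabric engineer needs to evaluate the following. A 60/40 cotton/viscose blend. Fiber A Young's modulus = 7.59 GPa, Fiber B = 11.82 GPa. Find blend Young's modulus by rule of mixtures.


Formula: Blend property = (fraction_A * property_A) + (fraction_B * property_B)
Step 1: Contribution A = 60/100 * 7.59 GPa = 4.554 GPa
Step 2: Contribution B = 40/100 * 11.82 GPa = 4.728 GPa
Step 3: Blend Young's modulus = 4.554 + 4.728 = 9.282 GPa

9.282 GPa


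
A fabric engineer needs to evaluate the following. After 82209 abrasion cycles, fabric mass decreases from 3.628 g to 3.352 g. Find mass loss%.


Formula: Mass loss% = ((m_before - m_after) / m_before) * 100
Step 1: Mass loss = 3.628 - 3.352 = 0.276 g
Step 2: Ratio = 0.276 / 3.628 = 0.076075
Step 3: Mass loss% = 0.076075 * 100 = 7.6075% ≈ 7.61%

7.61%


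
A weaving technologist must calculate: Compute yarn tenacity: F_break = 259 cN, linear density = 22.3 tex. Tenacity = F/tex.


Formula: Tenacity = Breaking force / Linear density
Tenacity = 259 cN / 22.3 tex
Tenacity = 11.61 cN/tex

11.61 cN/tex


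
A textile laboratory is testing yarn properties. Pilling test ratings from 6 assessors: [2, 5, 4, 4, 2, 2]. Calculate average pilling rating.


Formula: Mean = sum / count
Sum = 2 + 5 + 4 + 4 + 2 + 2 = 19
Mean = 19 / 6 = 3.2

3.2


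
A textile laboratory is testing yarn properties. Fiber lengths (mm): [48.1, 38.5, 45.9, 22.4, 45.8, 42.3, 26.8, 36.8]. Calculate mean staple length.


Formula: Mean = sum of lengths / count
Sum = 48.1 + 38.5 + 45.9 + 22.4 + 45.8 + 42.3 + 26.8 + 36.8
Sum = 306.6 mm
Mean = 306.6 / 8 = 38.33 mm

38.33 mm


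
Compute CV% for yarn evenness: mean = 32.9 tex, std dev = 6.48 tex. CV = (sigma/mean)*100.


Formula: CV% = (standard deviation / mean) * 100
Step 1: Ratio = 6.48 / 32.9 = 0.19696
Step 2: CV% = 0.19696 * 100 = 19.696% ≈ 19.7%

19.7%


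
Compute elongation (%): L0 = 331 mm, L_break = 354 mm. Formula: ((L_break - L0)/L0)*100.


Formula: Elongation (%) = ((L_break - L0) / L0) * 100
Step 1: Extension = 354 - 331 = 23 mm
Step 2: Elongation = (23 / 331) * 100
Step 3: Elongation = 0.069486 * 100 = 6.9486% ≈ 6.9%

6.9%


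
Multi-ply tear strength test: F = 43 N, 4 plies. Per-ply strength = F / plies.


Formula: Per-ply strength = Total force / Number of plies
Per-ply = 43 N / 4
Per-ply = 10.75 N

10.75 N


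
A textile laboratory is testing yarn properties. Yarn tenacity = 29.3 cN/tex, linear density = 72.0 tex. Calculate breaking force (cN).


Formula: Breaking force = Tenacity * Linear density
F = 29.3 cN/tex * 72.0 tex
F = 2109.60 cN

2109.60 cN


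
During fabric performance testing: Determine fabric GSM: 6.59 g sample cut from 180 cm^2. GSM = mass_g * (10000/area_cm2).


Formula: GSM = mass_g / area_m2
Step 1: Convert area: 180 cm^2 = 180 / 10000 = 0.018 m^2
Step 2: GSM = 6.59 g / 0.018 m^2 = 366.1 g/m^2

366.1 g/m^2


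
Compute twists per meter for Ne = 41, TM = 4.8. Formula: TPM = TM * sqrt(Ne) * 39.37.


Formula: TPM = TM * sqrt(Ne) * 39.37
Step 1: sqrt(Ne) = sqrt(41) = 6.4031
Step 2: TM * sqrt(Ne) = 4.8 * 6.4031 = 30.7349
Step 3: TPM = 30.7349 * 39.37 = 1210 twists/m

1210 twists/m


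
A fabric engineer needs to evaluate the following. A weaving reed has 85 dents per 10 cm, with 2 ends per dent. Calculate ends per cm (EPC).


Formula: EPC = (dents per 10 cm * ends per dent) / 10
Step 1: Total ends per 10 cm = 85 * 2 = 170
Step 2: EPC = 170 / 10 = 17.0 ends/cm

17.0 ends/cm


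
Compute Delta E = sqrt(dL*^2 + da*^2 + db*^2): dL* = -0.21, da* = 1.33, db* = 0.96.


Formula: Delta E = sqrt(dL*^2 + da*^2 + db*^2)
Step 1: dL*^2 = (-0.21)^2 = 0.0441
Step 2: da*^2 = 1.33^2 = 1.7689
Step 3: db*^2 = 0.96^2 = 0.9216
Step 4: Sum = 0.0441 + 1.7689 + 0.9216 = 2.7346
Step 5: Delta E = sqrt(2.7346) = 1.65

1.65 Delta E


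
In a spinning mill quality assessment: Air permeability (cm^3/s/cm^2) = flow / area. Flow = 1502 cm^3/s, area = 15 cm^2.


Formula: Air Permeability = Airflow / Test Area
AP = 1502 cm^3/s / 15 cm^2
AP = 100.1 cm^3/s/cm^2

100.1 cm^3/s/cm^2


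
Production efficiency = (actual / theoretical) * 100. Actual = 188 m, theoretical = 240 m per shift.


Formula: Efficiency% = (Actual output / Theoretical output) * 100
Efficiency% = (188 / 240) * 100
Efficiency% = 0.783333 * 100 = 78.3333% ≈ 78.3%

78.3%


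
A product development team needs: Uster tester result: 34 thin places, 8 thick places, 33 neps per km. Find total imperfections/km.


Formula: Total = thin places + thick places + neps
Total = 34 + 8 + 33
Total = 75 imperfections/km

75 imperfections/km


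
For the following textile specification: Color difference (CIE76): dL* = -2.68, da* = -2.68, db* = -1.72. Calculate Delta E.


Formula: Delta E = sqrt(dL*^2 + da*^2 + db*^2)
Step 1: dL*^2 = (-2.68)^2 = 7.1824
Step 2: da*^2 = (-2.68)^2 = 7.1824
Step 3: db*^2 = (-1.72)^2 = 2.9584
Step 4: Sum = 7.1824 + 7.1824 + 2.9584 = 17.3232
Step 5: Delta E = sqrt(17.3232) = 4.16

4.16 Delta E


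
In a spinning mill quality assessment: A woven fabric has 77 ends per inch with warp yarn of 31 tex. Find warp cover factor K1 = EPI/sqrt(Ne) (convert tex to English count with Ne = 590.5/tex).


Formula: K1 = EPI / sqrt(Ne), with Ne = 590.5 / tex_warp
Step 1: Ne = 590.5 / 31 = 19.048
Step 2: sqrt(Ne) = sqrt(19.048) = 4.3644
Step 3: K1 = 77 / 4.3644 = 17.6

17.6


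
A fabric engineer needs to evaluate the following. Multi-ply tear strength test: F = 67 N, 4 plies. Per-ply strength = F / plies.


Formula: Per-ply strength = Total force / Number of plies
Per-ply = 67 N / 4
Per-ply = 16.75 N

16.75 N


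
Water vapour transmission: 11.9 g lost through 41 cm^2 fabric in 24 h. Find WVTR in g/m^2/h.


Formula: WVTR = mass_loss / (area * time)
Step 1: Convert area: 41 cm^2 = 0.0041 m^2
Step 2: WVTR = 11.9 g / (0.0041 m^2 * 24 h)
Step 3: WVTR = 11.9 / 0.0984 = 120.9 g/m^2/h

120.9 g/m^2/h


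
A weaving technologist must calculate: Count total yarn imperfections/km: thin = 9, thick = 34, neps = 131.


Formula: Total = thin places + thick places + neps
Total = 9 + 34 + 131
Total = 174 imperfections/km

174 imperfections/km


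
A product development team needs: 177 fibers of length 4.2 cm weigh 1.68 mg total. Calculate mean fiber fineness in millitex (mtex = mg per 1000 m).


Formula: fineness (mtex) = mass (mg) / total length (km) = (mass_mg / total_length_m) * 1000
Step 1: Convert fiber length: 4.2 cm = 0.042 m
Step 2: Total fiber length = 177 * 0.042 = 7.434 m
Step 3: Linear density = 1.68 mg / 7.434 m = 0.2260 mg/m
Step 4: fineness = 0.2260 * 1000 = 226.0 mtex

226.0 mtex


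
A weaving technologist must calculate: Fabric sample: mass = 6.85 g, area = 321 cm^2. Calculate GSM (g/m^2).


Formula: GSM = mass_g / area_m2
Step 1: Convert area: 321 cm^2 = 321 / 10000 = 0.0321 m^2
Step 2: GSM = 6.85 g / 0.0321 m^2 = 213.4 g/m^2

213.4 g/m^2


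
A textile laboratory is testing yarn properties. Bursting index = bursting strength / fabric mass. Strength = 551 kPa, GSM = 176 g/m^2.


Formula: Bursting Index = Bursting Strength / Fabric GSM
BI = 551 kPa / 176 g/m^2
BI = 3.131 kPa/(g/m^2)

3.131 kPa/(g/m^2)


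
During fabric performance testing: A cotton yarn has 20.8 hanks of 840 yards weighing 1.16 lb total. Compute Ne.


Formula: Ne = hanks / mass_lb
Substituting: Ne = 20.8 / 1.16
Ne = 17.9

17.9 Ne


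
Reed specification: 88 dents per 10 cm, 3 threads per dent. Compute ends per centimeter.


Formula: EPC = (dents per 10 cm * ends per dent) / 10
Step 1: Total ends per 10 cm = 88 * 3 = 264
Step 2: EPC = 264 / 10 = 26.4 ends/cm

26.4 ends/cm


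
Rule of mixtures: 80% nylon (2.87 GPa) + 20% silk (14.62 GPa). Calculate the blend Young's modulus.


Formula: Blend property = (fraction_A * property_A) + (fraction_B * property_B)
Step 1: Contribution A = 80/100 * 2.87 GPa = 2.296 GPa
Step 2: Contribution B = 20/100 * 14.62 GPa = 2.924 GPa
Step 3: Blend Young's modulus = 2.296 + 2.924 = 5.22 GPa

5.22 GPa


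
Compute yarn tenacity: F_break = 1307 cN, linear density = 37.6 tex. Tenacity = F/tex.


Formula: Tenacity = Breaking force / Linear density
Tenacity = 1307 cN / 37.6 tex
Tenacity = 34.76 cN/tex

34.76 cN/tex


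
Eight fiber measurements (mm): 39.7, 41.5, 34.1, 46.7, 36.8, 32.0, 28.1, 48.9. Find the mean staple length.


Formula: Mean = sum of lengths / count
Sum = 39.7 + 41.5 + 34.1 + 46.7 + 36.8 + 32.0 + 28.1 + 48.9
Sum = 307.8 mm
Mean = 307.8 / 8 = 38.48 mm

38.48 mm


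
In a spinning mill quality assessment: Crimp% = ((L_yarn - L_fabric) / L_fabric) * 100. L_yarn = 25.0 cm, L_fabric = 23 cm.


Formula: Crimp% = ((L_yarn - L_fabric) / L_fabric) * 100
Step 1: Extension = 25.0 - 23 = 2.0 cm
Step 2: Crimp% = (2.0 / 23) * 100
Step 3: Crimp% = 0.086957 * 100 = 8.6957% ≈ 8.7%

8.7%


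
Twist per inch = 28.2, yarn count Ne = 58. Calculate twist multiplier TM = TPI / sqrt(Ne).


Formula: TM = TPI / sqrt(Ne)
Step 1: sqrt(Ne) = sqrt(58) = 7.6158
Step 2: TM = 28.2 / 7.6158 = 3.70

3.70 TM


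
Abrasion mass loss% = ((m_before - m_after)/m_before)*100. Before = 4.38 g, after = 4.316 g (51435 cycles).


Formula: Mass loss% = ((m_before - m_after) / m_before) * 100
Step 1: Mass loss = 4.38 - 4.316 = 0.064 g
Step 2: Ratio = 0.064 / 4.38 = 0.0146119
Step 3: Mass loss% = 0.0146119 * 100 = 1.46119% ≈ 1.46%

1.46%


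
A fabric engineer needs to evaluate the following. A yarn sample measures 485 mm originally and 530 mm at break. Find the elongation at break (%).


Formula: Elongation (%) = ((L_break - L0) / L0) * 100
Step 1: Extension = 530 - 485 = 45 mm
Step 2: Elongation = (45 / 485) * 100
Step 3: Elongation = 0.092784 * 100 = 9.2784% ≈ 9.3%

9.3%


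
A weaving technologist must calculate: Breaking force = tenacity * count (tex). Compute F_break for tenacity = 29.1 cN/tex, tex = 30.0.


Formula: Breaking force = Tenacity * Linear density
F = 29.1 cN/tex * 30.0 tex
F = 873.00 cN

873.00 cN


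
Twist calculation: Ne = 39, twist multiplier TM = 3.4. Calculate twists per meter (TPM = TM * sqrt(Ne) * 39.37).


Formula: TPM = TM * sqrt(Ne) * 39.37
Step 1: sqrt(Ne) = sqrt(39) = 6.245
Step 2: TM * sqrt(Ne) = 3.4 * 6.245 = 21.233
Step 3: TPM = 21.233 * 39.37 = 836 twists/m

836 twists/m


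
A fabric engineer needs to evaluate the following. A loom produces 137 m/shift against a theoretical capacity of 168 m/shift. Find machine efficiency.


Formula: Efficiency% = (Actual output / Theoretical output) * 100
Efficiency% = (137 / 168) * 100
Efficiency% = 0.815476 * 100 = 81.5476% ≈ 81.5%

81.5%


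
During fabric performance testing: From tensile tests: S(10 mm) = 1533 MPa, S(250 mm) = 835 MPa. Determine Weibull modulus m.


Formula: m = ln(L1/L2) / ln(S2/S1)
Step 1: ln(L1/L2) = ln(10/250) = -3.21888
Step 2: S2/S1 = 835/1533 = 0.54468
Step 3: ln(S2/S1) = ln(0.54468) = -0.60756
Step 4: m = -3.21888 / -0.60756 = 5.30

5.30 (Weibull m)


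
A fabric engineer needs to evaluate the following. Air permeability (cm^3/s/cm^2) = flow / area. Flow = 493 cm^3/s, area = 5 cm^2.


Formula: Air Permeability = Airflow / Test Area
AP = 493 cm^3/s / 5 cm^2
AP = 98.6 cm^3/s/cm^2

98.6 cm^3/s/cm^2


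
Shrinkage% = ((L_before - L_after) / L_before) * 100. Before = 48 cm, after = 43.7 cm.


Formula: Shrinkage% = ((L_before - L_after) / L_before) * 100
Step 1: Shrinkage = 48 - 43.7 = 4.3 cm
Step 2: Shrinkage% = (4.3 / 48) * 100
Step 3: Shrinkage% = 0.089583 * 100 = 8.9583% ≈ 9.0%

9.0%


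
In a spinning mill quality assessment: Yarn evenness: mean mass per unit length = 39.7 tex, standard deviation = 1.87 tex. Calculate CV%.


Formula: CV% = (standard deviation / mean) * 100
Step 1: Ratio = 1.87 / 39.7 = 0.047103
Step 2: CV% = 0.047103 * 100 = 4.7103% ≈ 4.7%

4.7%


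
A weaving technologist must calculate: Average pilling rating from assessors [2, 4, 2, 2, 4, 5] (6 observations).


Formula: Mean = sum / count
Sum = 2 + 4 + 2 + 2 + 4 + 5 = 19
Mean = 19 / 6 = 3.2

3.2


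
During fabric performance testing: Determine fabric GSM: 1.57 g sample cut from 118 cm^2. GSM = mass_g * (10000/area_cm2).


Formula: GSM = mass_g / area_m2
Step 1: Convert area: 118 cm^2 = 118 / 10000 = 0.0118 m^2
Step 2: GSM = 1.57 g / 0.0118 m^2 = 133.1 g/m^2

133.1 g/m^2


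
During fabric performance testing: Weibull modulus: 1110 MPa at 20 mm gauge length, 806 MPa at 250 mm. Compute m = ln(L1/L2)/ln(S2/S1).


Formula: m = ln(L1/L2) / ln(S2/S1)
Step 1: ln(L1/L2) = ln(20/250) = -2.52573
Step 2: S2/S1 = 806/1110 = 0.72613
Step 3: ln(S2/S1) = ln(0.72613) = -0.32003
Step 4: m = -2.52573 / -0.32003 = 7.89

7.89 (Weibull m)


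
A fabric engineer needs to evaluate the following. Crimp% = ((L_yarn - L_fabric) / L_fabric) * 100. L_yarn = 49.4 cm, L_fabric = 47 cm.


Formula: Crimp% = ((L_yarn - L_fabric) / L_fabric) * 100
Step 1: Extension = 49.4 - 47 = 2.4 cm
Step 2: Crimp% = (2.4 / 47) * 100
Step 3: Crimp% = 0.051064 * 100 = 5.1064% ≈ 5.1%

5.1%


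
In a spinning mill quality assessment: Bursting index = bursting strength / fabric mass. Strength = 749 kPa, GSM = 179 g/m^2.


Formula: Bursting Index = Bursting Strength / Fabric GSM
BI = 749 kPa / 179 g/m^2
BI = 4.184 kPa/(g/m^2)

4.184 kPa/(g/m^2)


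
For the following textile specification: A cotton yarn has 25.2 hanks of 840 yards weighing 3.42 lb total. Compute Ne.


Formula: Ne = hanks / mass_lb
Substituting: Ne = 25.2 / 3.42
Ne = 7.4

7.4 Ne


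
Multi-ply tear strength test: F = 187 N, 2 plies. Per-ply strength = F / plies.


Formula: Per-ply strength = Total force / Number of plies
Per-ply = 187 N / 2
Per-ply = 93.5 N

93.5 N


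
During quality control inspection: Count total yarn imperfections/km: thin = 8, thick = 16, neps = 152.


Formula: Total = thin places + thick places + neps
Total = 8 + 16 + 152
Total = 176 imperfections/km

176 imperfections/km


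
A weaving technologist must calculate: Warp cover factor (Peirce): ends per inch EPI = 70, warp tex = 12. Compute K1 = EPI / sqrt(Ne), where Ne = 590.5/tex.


Formula: K1 = EPI / sqrt(Ne), with Ne = 590.5 / tex_warp
Step 1: Ne = 590.5 / 12 = 49.208
Step 2: sqrt(Ne) = sqrt(49.208) = 7.0148
Step 3: K1 = 70 / 7.0148 = 10.0

10.0


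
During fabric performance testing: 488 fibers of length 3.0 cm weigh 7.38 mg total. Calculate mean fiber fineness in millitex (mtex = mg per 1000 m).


Formula: fineness (mtex) = mass (mg) / total length (km) = (mass_mg / total_length_m) * 1000
Step 1: Convert fiber length: 3.0 cm = 0.03 m
Step 2: Total fiber length = 488 * 0.03 = 14.64 m
Step 3: Linear density = 7.38 mg / 14.64 m = 0.5041 mg/m
Step 4: fineness = 0.5041 * 1000 = 504.1 mtex

504.1 mtex


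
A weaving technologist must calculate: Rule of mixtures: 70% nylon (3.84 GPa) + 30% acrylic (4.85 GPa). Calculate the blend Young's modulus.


Formula: Blend property = (fraction_A * property_A) + (fraction_B * property_B)
Step 1: Contribution A = 70/100 * 3.84 GPa = 2.688 GPa
Step 2: Contribution B = 30/100 * 4.85 GPa = 1.455 GPa
Step 3: Blend Young's modulus = 2.688 + 1.455 = 4.143 GPa

4.143 GPa


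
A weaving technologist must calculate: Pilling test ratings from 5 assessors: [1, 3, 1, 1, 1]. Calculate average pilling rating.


Formula: Mean = sum / count
Sum = 1 + 3 + 1 + 1 + 1 = 7
Mean = 7 / 5 = 1.4

1.4


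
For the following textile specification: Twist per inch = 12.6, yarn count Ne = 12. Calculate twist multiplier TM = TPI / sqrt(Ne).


Formula: TM = TPI / sqrt(Ne)
Step 1: sqrt(Ne) = sqrt(12) = 3.4641
Step 2: TM = 12.6 / 3.4641 = 3.64

3.64 TM


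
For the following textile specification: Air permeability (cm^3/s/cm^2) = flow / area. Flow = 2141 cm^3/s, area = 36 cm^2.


Formula: Air Permeability = Airflow / Test Area
AP = 2141 cm^3/s / 36 cm^2
AP = 59.5 cm^3/s/cm^2

59.5 cm^3/s/cm^2


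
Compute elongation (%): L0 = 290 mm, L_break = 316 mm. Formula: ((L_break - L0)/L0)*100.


Formula: Elongation (%) = ((L_break - L0) / L0) * 100
Step 1: Extension = 316 - 290 = 26 mm
Step 2: Elongation = (26 / 290) * 100
Step 3: Elongation = 0.089655 * 100 = 8.9655% ≈ 9.0%

9.0%


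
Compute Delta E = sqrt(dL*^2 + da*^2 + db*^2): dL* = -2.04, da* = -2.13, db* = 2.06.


Formula: Delta E = sqrt(dL*^2 + da*^2 + db*^2)
Step 1: dL*^2 = (-2.04)^2 = 4.1616
Step 2: da*^2 = (-2.13)^2 = 4.5369
Step 3: db*^2 = 2.06^2 = 4.2436
Step 4: Sum = 4.1616 + 4.5369 + 4.2436 = 12.9421
Step 5: Delta E = sqrt(12.9421) = 3.6

3.6 Delta E


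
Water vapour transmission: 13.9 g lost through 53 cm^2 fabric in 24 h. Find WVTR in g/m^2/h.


Formula: WVTR = mass_loss / (area * time)
Step 1: Convert area: 53 cm^2 = 0.0053 m^2
Step 2: WVTR = 13.9 g / (0.0053 m^2 * 24 h)
Step 3: WVTR = 13.9 / 0.1272 = 109.3 g/m^2/h

109.3 g/m^2/h


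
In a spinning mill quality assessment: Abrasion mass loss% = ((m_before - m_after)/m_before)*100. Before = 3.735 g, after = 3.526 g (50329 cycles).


Formula: Mass loss% = ((m_before - m_after) / m_before) * 100
Step 1: Mass loss = 3.735 - 3.526 = 0.209 g
Step 2: Ratio = 0.209 / 3.735 = 0.0559572
Step 3: Mass loss% = 0.0559572 * 100 = 5.59572% ≈ 5.60%

5.60%


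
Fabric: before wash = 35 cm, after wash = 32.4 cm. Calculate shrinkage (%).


Formula: Shrinkage% = ((L_before - L_after) / L_before) * 100
Step 1: Shrinkage = 35 - 32.4 = 2.6 cm
Step 2: Shrinkage% = (2.6 / 35) * 100
Step 3: Shrinkage% = 0.074286 * 100 = 7.4286% ≈ 7.4%

7.4%


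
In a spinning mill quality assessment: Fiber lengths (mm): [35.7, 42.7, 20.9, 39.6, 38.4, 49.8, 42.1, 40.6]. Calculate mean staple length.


Formula: Mean = sum of lengths / count
Sum = 35.7 + 42.7 + 20.9 + 39.6 + 38.4 + 49.8 + 42.1 + 40.6
Sum = 309.8 mm
Mean = 309.8 / 8 = 38.73 mm

38.73 mm


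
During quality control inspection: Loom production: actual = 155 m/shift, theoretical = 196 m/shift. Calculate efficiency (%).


Formula: Efficiency% = (Actual output / Theoretical output) * 100
Efficiency% = (155 / 196) * 100
Efficiency% = 0.790816 * 100 = 79.0816% ≈ 79.1%

79.1%


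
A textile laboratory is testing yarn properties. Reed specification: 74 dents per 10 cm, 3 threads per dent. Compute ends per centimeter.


Formula: EPC = (dents per 10 cm * ends per dent) / 10
Step 1: Total ends per 10 cm = 74 * 3 = 222
Step 2: EPC = 222 / 10 = 22.2 ends/cm

22.2 ends/cm


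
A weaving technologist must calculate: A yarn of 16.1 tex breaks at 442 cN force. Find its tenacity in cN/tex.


Formula: Tenacity = Breaking force / Linear density
Tenacity = 442 cN / 16.1 tex
Tenacity = 27.45 cN/tex

27.45 cN/tex


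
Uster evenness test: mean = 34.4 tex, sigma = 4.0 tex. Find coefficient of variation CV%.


Formula: CV% = (standard deviation / mean) * 100
Step 1: Ratio = 4.0 / 34.4 = 0.116279
Step 2: CV% = 0.116279 * 100 = 11.6279% ≈ 11.6%

11.6%


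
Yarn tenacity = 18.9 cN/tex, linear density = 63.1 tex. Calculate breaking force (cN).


Formula: Breaking force = Tenacity * Linear density
F = 18.9 cN/tex * 63.1 tex
F = 1192.59 cN

1192.59 cN


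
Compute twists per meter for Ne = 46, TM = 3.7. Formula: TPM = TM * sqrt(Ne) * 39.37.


Formula: TPM = TM * sqrt(Ne) * 39.37
Step 1: sqrt(Ne) = sqrt(46) = 6.7823
Step 2: TM * sqrt(Ne) = 3.7 * 6.7823 = 25.0945
Step 3: TPM = 25.0945 * 39.37 = 988 twists/m

988 twists/m
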